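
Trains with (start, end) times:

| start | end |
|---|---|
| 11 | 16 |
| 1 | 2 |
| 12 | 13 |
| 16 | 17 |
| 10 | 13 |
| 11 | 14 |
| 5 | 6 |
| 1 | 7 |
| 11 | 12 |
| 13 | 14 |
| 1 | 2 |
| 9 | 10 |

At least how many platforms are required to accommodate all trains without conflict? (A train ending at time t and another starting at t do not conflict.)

The answer is the maximum number of intervals overlapping at any instant.
Events (time:±→running): 1:+→1 1:+→2 1:+→3 2:-→2 2:-→1 5:+→2 6:-→1 7:-→0 9:+→1 10:-→0 10:+→1 11:+→2 11:+→3 11:+→4 … peak 4.

4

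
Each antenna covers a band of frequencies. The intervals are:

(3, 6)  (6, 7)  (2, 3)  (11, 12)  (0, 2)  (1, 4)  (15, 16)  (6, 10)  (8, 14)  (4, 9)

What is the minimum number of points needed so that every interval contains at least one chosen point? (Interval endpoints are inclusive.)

Sort by right endpoint; whenever an interval is uncovered, place a point at its right end.
Sorted: [0,2] [2,3] [1,4] [3,6] [6,7] [4,9] [6,10] [11,12] [8,14] [15,16]
{[0,2],[2,3],[1,4]} hit by 2; {[3,6],[6,7],[4,9],[6,10]} hit by 6; {[11,12],[8,14]} hit by 12; {[15,16]} hit by 16.
Points: 2, 6, 12, 16 (4 total).

4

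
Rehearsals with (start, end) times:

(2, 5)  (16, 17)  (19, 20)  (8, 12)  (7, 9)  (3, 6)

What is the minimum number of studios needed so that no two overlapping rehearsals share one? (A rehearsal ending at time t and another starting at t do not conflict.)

The answer is the maximum number of intervals overlapping at any instant.
Events (time:±→running): 2:+→1 3:+→2 … peak 2.

2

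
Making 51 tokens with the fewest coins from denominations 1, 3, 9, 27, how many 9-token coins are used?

Use the largest denomination that fits, subtract, and repeat.
51 = 1×27 + 2×9 + 2×3
Count of 9: 2

2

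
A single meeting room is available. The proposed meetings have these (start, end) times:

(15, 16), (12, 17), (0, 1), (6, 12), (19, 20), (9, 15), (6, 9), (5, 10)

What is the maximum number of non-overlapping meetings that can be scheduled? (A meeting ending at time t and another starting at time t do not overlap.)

Sort by end time and greedily take each interval whose start is ≥ the last chosen end.
By end time: (0,1), (6,9), (5,10), (6,12), (9,15), (15,16), (12,17), (19,20).
Pick (0,1); next start ≥ 1 → (6,9); next start ≥ 9 → (9,15); next start ≥ 15 → (15,16); next start ≥ 16 → (19,20).
Selected 5 meetings.

5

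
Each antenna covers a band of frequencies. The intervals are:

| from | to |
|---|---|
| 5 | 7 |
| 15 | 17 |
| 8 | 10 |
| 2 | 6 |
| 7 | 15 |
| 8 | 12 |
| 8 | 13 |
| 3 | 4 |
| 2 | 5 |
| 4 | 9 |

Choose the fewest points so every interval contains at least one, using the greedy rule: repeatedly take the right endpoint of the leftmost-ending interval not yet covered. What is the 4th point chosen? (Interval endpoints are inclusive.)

Process intervals by earliest right end; each time one isn't hit yet, stab at its right endpoint.
Sorted: [3,4] [2,5] [2,6] [5,7] [4,9] [8,10] [8,12] [8,13] [7,15] [15,17]
{[3,4],[2,5],[2,6]} hit by 4; {[5,7],[4,9]} hit by 7; {[8,10],[8,12],[8,13],[7,15]} hit by 10; {[15,17]} hit by 17.
Points: 4, 7, 10, 17 (4 total).

17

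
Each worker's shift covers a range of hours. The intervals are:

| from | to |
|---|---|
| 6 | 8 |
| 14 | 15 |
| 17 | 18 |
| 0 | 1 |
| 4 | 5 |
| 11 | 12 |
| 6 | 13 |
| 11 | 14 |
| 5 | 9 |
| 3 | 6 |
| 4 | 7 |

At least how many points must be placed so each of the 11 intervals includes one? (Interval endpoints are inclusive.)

6

Sorted: [0,1] [4,5] [3,6] [4,7] [6,8] [5,9] [11,12] [6,13] [11,14] [14,15] [17,18]
{[0,1]} hit by 1; {[4,5],[3,6],[4,7]} hit by 5; {[6,8],[5,9]} hit by 8; {[11,12],[6,13],[11,14]} hit by 12; {[14,15]} hit by 15; {[17,18]} hit by 18.
Points: 1, 5, 8, 12, 15, 18 (6 total).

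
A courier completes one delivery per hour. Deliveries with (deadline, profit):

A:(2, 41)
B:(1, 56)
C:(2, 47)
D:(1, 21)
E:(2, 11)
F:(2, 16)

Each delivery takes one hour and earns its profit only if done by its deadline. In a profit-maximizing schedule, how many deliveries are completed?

Take jobs in profit order; each goes to the latest open slot no later than its deadline.
Profit order: B=56 C=47 A=41 D=21 F=16 E=11
Assign: B→slot 1, C→slot 2, A skipped, D skipped, F skipped, E skipped.
Slots: [1:B] [2:C]
2 of 6 scheduled.

2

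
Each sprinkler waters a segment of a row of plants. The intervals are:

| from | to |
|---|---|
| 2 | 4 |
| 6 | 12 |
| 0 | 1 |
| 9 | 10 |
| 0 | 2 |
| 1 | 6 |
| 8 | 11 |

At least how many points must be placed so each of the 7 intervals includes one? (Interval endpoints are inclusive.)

Process intervals by earliest right end; each time one isn't hit yet, stab at its right endpoint.
By right end: [0,1]  [0,2]  [2,4]  [1,6]  [9,10]  [8,11]  [6,12]
[0,1] uncovered → point at 1; [2,4] uncovered → point at 4; [9,10] uncovered → point at 10.
Points: 1, 4, 10 (3 total).

3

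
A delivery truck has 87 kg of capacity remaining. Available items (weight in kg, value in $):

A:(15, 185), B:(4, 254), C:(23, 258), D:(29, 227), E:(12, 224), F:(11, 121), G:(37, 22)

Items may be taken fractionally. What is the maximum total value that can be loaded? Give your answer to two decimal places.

1214.21

Ratios (sorted): B 63.50, E 18.67, A 12.33, C 11.22, F 11.00, D 7.83, G 0.59
take B (4 @ 254); take E (12 @ 224); take A (15 @ 185); take C (23 @ 258); take F (11 @ 121); take 22/29 of D → 172.21. Capacity used 87/87.
Total value = 1214.21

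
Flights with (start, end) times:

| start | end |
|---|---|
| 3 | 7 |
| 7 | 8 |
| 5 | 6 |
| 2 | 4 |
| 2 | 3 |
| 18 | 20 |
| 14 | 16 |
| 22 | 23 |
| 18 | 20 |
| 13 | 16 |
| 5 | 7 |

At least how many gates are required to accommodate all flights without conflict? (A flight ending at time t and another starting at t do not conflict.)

3

Count concurrent intervals with a sweep; the peak is the room count.
Events (time:±→running): 2:+→1 2:+→2 3:-→1 3:+→2 4:-→1 5:+→2 5:+→3 … peak 3.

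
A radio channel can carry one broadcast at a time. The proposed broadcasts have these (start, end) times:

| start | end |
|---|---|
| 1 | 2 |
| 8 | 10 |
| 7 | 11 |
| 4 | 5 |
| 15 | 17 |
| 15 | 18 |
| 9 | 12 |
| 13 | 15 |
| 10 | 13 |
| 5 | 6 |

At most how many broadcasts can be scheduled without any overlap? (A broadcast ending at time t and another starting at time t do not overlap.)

Sort by end time and greedily take each interval whose start is ≥ the last chosen end.
By end time: (1,2), (4,5), (5,6), (8,10), (7,11), (9,12), (10,13), (13,15), (15,17), (15,18).
Pick (1,2); next start ≥ 2 → (4,5); next start ≥ 5 → (5,6); next start ≥ 6 → (8,10); next start ≥ 10 → (10,13); next start ≥ 13 → (13,15); next start ≥ 15 → (15,17).
Selected 7 broadcasts.

7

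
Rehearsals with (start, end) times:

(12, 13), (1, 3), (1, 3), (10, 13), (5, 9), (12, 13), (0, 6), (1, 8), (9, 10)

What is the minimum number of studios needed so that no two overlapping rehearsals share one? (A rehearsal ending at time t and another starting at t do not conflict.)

The answer is the maximum number of intervals overlapping at any instant.
starts: [0, 1, 1, 1, 5, 9, 10, 12, 12]
ends:   [3, 3, 6, 8, 9, 10, 13, 13, 13]
s0→1 s1→2 s1→3 s1→4  — peak 4.

4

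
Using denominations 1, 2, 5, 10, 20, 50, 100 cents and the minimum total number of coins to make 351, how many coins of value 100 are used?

Use the largest denomination that fits, subtract, and repeat.
351 = 3×100 + 1×50 + 1×1
Count of 100: 3

3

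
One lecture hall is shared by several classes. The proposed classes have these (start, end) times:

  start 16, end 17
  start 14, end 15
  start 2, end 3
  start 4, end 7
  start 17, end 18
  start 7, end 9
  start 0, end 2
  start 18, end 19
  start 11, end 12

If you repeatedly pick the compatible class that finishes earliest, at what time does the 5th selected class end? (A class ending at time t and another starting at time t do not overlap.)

Greedy by earliest finish: after sorting by end time, pick each interval compatible with the last pick.
By end time: (0,2), (2,3), (4,7), (7,9), (11,12), (14,15), (16,17), (17,18), (18,19).
Pick (0,2); next start ≥ 2 → (2,3); next start ≥ 3 → (4,7); next start ≥ 7 → (7,9); next start ≥ 9 → (11,12); next start ≥ 12 → (14,15); next start ≥ 15 → (16,17); next start ≥ 17 → (17,18); next start ≥ 18 → (18,19).
Selected: (0,2) (2,3) (4,7) (7,9) (11,12) (14,15) (16,17) (17,18) (18,19)

12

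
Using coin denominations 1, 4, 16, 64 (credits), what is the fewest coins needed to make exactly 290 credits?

290 = 4×64 + 2×16 + 2×1
Total coins = 4 + 2 + 2 = 8

8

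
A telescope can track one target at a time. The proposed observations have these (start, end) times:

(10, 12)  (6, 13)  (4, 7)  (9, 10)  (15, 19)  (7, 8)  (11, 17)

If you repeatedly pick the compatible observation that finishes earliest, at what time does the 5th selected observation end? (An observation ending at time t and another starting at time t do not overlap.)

Greedy by earliest finish: after sorting by end time, pick each interval compatible with the last pick.
By end time: (4,7), (7,8), (9,10), (10,12), (6,13), (11,17), (15,19).
Pick (4,7); next start ≥ 7 → (7,8); next start ≥ 8 → (9,10); next start ≥ 10 → (10,12); next start ≥ 12 → (15,19).
Selected: (4,7) (7,8) (9,10) (10,12) (15,19)

19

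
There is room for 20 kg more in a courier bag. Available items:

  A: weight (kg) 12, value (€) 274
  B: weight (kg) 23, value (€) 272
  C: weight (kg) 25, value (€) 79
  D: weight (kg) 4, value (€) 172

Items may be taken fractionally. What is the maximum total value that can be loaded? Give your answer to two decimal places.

493.30

Greedy by value/weight ratio, highest first.
Order: D (172/4=43.00) > A (274/12=22.83) > B (272/23=11.83) > C (79/25=3.16)
Fill: take D (4 @ 172) → take A (12 @ 274) → take 4/23 of B → 47.30; 20/20 used.
Total value = 493.30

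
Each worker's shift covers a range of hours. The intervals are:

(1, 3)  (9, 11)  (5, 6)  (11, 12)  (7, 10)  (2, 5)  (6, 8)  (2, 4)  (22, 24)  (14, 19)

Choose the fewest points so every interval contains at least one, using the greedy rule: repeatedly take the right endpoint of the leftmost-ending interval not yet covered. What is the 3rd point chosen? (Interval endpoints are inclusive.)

Process intervals by earliest right end; each time one isn't hit yet, stab at its right endpoint.
Sorted: [1,3] [2,4] [2,5] [5,6] [6,8] [7,10] [9,11] [11,12] [14,19] [22,24]
{[1,3],[2,4],[2,5]} hit by 3; {[5,6],[6,8]} hit by 6; {[7,10],[9,11]} hit by 10; {[11,12]} hit by 12; {[14,19]} hit by 19; {[22,24]} hit by 24.
Points: 3, 6, 10, 12, 19, 24 (6 total).

10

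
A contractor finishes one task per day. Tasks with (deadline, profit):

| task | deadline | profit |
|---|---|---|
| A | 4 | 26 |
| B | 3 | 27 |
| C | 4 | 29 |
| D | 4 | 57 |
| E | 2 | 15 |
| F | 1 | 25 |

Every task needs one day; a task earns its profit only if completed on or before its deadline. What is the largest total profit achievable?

By profit: D(d4,57), C(d4,29), B(d3,27), A(d4,26), F(d1,25), E(d2,15)
D→slot 4; C→slot 3; B→slot 2; A→slot 1; F skipped; E skipped.
Profit = 26 + 27 + 29 + 57 = 139

139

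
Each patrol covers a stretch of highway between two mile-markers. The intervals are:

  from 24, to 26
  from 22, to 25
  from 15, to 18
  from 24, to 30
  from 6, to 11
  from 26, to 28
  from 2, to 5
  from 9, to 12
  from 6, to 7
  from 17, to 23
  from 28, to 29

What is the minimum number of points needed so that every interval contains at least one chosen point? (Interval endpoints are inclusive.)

6

Sort by right endpoint; whenever an interval is uncovered, place a point at its right end.
By right end: [2,5]  [6,7]  [6,11]  [9,12]  [15,18]  [17,23]  [22,25]  [24,26]  [26,28]  [28,29]  [24,30]
[2,5] uncovered → point at 5; [6,7] uncovered → point at 7; [9,12] uncovered → point at 12; [15,18] uncovered → point at 18; [22,25] uncovered → point at 25; [26,28] uncovered → point at 28.
Points: 5, 7, 12, 18, 25, 28 (6 total).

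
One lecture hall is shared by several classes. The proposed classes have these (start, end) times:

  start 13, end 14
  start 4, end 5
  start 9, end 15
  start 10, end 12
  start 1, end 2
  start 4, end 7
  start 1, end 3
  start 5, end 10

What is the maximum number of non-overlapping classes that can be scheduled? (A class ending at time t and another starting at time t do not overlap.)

Sorted by end: (1,2)  (1,3)  (4,5)  (4,7)  (5,10)  (10,12)  (13,14)  (9,15)
take (1,2); take (4,5); skip (4,7); take (5,10); take (10,12); take (13,14).
Selected 5 classes.

5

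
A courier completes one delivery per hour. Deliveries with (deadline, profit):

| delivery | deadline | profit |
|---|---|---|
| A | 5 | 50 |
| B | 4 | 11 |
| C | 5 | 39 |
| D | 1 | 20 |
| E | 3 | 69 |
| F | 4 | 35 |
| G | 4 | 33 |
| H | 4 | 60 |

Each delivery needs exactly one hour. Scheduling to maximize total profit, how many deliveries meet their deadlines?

Sort by profit descending; place each in the latest free slot ≤ its deadline.
Profit order: E=69 H=60 A=50 C=39 F=35 G=33 D=20 B=11
Assign: E→slot 3, H→slot 4, A→slot 5, C→slot 2, F→slot 1, G skipped, D skipped, B skipped.
Slots: [1:F] [2:C] [3:E] [4:H] [5:A]
5 of 8 scheduled.

5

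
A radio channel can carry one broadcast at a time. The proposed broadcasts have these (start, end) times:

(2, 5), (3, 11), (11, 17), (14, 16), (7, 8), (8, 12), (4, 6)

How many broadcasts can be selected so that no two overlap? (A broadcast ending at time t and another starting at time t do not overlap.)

Greedy by earliest finish: after sorting by end time, pick each interval compatible with the last pick.
By end time: (2,5), (4,6), (7,8), (3,11), (8,12), (14,16), (11,17).
Pick (2,5); next start ≥ 5 → (7,8); next start ≥ 8 → (8,12); next start ≥ 12 → (14,16).
Selected 4 broadcasts.

4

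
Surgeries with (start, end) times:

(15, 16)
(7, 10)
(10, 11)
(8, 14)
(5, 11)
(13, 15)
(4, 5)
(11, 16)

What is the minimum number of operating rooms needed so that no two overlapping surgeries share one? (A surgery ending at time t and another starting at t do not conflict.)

3

starts: [4, 5, 7, 8, 10, 11, 13, 15]
ends:   [5, 10, 11, 11, 14, 15, 16, 16]
s4→1 e5→0 s5→1 s7→2 s8→3  — peak 3.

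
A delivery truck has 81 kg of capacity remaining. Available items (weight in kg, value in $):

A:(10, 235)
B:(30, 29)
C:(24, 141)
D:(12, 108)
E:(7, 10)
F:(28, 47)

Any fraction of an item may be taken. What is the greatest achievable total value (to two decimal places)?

541.00

Greedy by value/weight ratio, highest first.
Ratios (sorted): A 23.50, D 9.00, C 5.88, F 1.68, E 1.43, B 0.97
take A (10 @ 235); take D (12 @ 108); take C (24 @ 141); take F (28 @ 47); take E (7 @ 10). Capacity used 81/81.
Total value = 541.00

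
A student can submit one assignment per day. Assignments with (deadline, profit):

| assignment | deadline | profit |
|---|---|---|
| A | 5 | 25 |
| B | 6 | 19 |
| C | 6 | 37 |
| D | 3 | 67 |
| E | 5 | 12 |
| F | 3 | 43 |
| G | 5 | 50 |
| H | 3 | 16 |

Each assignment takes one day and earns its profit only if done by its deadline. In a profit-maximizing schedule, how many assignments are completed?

Sort by profit descending; place each in the latest free slot ≤ its deadline.
Profit order: D=67 G=50 F=43 C=37 A=25 B=19 H=16 E=12
Assign: D→slot 3, G→slot 5, F→slot 2, C→slot 6, A→slot 4, B→slot 1, H skipped, E skipped.
Slots: [1:B] [2:F] [3:D] [4:A] [5:G] [6:C]
6 of 8 scheduled.

6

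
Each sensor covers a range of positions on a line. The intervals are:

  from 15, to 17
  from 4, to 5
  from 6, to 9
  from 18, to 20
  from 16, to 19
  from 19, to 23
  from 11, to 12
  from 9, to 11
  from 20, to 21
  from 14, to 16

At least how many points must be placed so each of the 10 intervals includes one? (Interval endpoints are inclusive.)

Sorted: [4,5] [6,9] [9,11] [11,12] [14,16] [15,17] [16,19] [18,20] [20,21] [19,23]
{[4,5]} hit by 5; {[6,9],[9,11]} hit by 9; {[11,12]} hit by 12; {[14,16],[15,17],[16,19]} hit by 16; {[18,20],[20,21],[19,23]} hit by 20.
Points: 5, 9, 12, 16, 20 (5 total).

5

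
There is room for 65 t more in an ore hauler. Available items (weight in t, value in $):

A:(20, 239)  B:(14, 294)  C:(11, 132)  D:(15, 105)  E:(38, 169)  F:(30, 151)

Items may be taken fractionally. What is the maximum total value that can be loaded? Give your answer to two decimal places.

795.17

Greedy by value/weight ratio, highest first.
Ratios (sorted): B 21.00, C 12.00, A 11.95, D 7.00, F 5.03, E 4.45
take B (14 @ 294); take C (11 @ 132); take A (20 @ 239); take D (15 @ 105); take 5/30 of F → 25.17. Capacity used 65/65.
Total value = 795.17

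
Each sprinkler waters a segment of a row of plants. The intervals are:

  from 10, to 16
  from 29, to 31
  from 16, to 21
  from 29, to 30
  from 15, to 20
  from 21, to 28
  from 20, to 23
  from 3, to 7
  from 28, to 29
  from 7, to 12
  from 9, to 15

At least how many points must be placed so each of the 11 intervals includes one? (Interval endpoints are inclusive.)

4

Sort by right endpoint; whenever an interval is uncovered, place a point at its right end.
Sorted: [3,7] [7,12] [9,15] [10,16] [15,20] [16,21] [20,23] [21,28] [28,29] [29,30] [29,31]
{[3,7],[7,12]} hit by 7; {[9,15],[10,16],[15,20]} hit by 15; {[16,21],[20,23],[21,28]} hit by 21; {[28,29],[29,30],[29,31]} hit by 29.
Points: 7, 15, 21, 29 (4 total).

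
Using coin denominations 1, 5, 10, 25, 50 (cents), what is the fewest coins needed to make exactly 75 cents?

2

Greedy: take as many of the largest coin as possible, then repeat with the remainder.
75 = 1×50 + 1×25
Total coins = 1 + 1 = 2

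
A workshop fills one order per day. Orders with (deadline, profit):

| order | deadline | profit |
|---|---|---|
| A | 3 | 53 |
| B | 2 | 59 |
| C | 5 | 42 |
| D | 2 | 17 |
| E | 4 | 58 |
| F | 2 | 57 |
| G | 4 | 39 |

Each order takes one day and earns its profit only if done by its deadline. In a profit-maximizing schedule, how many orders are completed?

Profit order: B=59 E=58 F=57 A=53 C=42 G=39 D=17
Assign: B→slot 2, E→slot 4, F→slot 1, A→slot 3, C→slot 5, G skipped, D skipped.
Slots: [1:F] [2:B] [3:A] [4:E] [5:C]
5 of 7 scheduled.

5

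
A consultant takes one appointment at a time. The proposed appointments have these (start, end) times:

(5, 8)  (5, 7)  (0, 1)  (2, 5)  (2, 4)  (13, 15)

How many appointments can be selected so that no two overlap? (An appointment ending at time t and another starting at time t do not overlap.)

4

Greedy by earliest finish: after sorting by end time, pick each interval compatible with the last pick.
By end time: (0,1), (2,4), (2,5), (5,7), (5,8), (13,15).
Pick (0,1); next start ≥ 1 → (2,4); next start ≥ 4 → (5,7); next start ≥ 7 → (13,15).
Selected 4 appointments.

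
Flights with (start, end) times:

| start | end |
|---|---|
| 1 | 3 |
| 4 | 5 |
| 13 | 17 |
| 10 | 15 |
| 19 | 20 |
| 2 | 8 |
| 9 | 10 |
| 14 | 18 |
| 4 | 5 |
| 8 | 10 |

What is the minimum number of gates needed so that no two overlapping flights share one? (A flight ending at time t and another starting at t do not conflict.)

3

Count concurrent intervals with a sweep; the peak is the room count.
Events (time:±→running): 1:+→1 2:+→2 3:-→1 4:+→2 4:+→3 … peak 3.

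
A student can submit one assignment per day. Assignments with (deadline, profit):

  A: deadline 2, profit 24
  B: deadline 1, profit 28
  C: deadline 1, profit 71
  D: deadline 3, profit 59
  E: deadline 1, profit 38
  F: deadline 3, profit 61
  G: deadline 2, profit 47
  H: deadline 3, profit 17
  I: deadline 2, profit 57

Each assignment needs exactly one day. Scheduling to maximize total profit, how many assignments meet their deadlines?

By profit: C(d1,71), F(d3,61), D(d3,59), I(d2,57), G(d2,47), E(d1,38), B(d1,28), A(d2,24), H(d3,17)
C→slot 1; F→slot 3; D→slot 2; I skipped; G skipped; E skipped; B skipped; A skipped; H skipped.
3 of 9 scheduled.

3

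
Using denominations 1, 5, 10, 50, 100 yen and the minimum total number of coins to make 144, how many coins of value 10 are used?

4

Greedy: take as many of the largest coin as possible, then repeat with the remainder.
144 − 1×100→44 − 4×10→4 − 4×1→0
Count of 10: 4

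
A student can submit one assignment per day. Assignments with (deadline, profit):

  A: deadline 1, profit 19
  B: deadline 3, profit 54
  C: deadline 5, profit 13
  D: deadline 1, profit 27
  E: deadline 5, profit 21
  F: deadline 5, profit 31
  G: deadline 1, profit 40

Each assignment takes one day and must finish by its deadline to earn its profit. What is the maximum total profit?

Take jobs in profit order; each goes to the latest open slot no later than its deadline.
By profit: B(d3,54), G(d1,40), F(d5,31), D(d1,27), E(d5,21), A(d1,19), C(d5,13)
B→slot 3; G→slot 1; F→slot 5; D skipped; E→slot 4; A skipped; C→slot 2.
Profit = 40 + 13 + 54 + 21 + 31 = 159

159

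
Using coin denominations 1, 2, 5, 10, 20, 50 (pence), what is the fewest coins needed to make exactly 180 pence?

Greedy: take as many of the largest coin as possible, then repeat with the remainder.
180 − 3×50→30 − 1×20→10 − 1×10→0
Total coins = 3 + 1 + 1 = 5

5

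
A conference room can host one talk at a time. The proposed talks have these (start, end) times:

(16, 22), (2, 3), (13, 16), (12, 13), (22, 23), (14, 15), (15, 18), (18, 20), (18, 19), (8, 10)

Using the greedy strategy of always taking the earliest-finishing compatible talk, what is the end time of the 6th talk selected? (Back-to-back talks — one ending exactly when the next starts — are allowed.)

19

Sorted by end: (2,3)  (8,10)  (12,13)  (14,15)  (13,16)  (15,18)  (18,19)  (18,20)  (16,22)  (22,23)
take (2,3); take (8,10); take (12,13); take (14,15); take (15,18); take (18,19); skip (18,20); take (22,23).
Selected: (2,3) (8,10) (12,13) (14,15) (15,18) (18,19) (22,23)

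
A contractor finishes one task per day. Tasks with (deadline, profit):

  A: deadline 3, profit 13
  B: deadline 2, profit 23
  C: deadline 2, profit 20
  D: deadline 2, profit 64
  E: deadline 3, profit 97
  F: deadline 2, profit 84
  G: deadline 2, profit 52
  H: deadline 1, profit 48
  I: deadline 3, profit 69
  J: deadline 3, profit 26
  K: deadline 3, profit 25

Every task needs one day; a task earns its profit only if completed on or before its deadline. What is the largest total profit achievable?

250

Profit order: E=97 F=84 I=69 D=64 G=52 H=48 J=26 K=25 B=23 C=20 A=13
Assign: E→slot 3, F→slot 2, I→slot 1, D skipped, G skipped, H skipped, J skipped, K skipped, B skipped, C skipped, A skipped.
Slots: [1:I] [2:F] [3:E]
Profit = 69 + 84 + 97 = 250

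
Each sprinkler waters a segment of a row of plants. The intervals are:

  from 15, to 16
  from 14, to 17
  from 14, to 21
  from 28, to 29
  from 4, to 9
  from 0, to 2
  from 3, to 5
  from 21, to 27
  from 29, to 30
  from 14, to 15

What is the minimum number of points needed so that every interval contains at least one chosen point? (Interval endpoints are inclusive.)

5

Process intervals by earliest right end; each time one isn't hit yet, stab at its right endpoint.
Sorted: [0,2] [3,5] [4,9] [14,15] [15,16] [14,17] [14,21] [21,27] [28,29] [29,30]
{[0,2]} hit by 2; {[3,5],[4,9]} hit by 5; {[14,15],[15,16],[14,17],[14,21]} hit by 15; {[21,27]} hit by 27; {[28,29],[29,30]} hit by 29.
Points: 2, 5, 15, 27, 29 (5 total).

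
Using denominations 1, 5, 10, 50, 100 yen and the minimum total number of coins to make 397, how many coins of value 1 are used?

2

Use the largest denomination that fits, subtract, and repeat.
397 − 3×100→97 − 1×50→47 − 4×10→7 − 1×5→2 − 2×1→0
Count of 1: 2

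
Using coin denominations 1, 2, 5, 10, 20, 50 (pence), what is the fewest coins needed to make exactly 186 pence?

7

186 = 3×50 + 1×20 + 1×10 + 1×5 + 1×1
Total coins = 3 + 1 + 1 + 1 + 1 = 7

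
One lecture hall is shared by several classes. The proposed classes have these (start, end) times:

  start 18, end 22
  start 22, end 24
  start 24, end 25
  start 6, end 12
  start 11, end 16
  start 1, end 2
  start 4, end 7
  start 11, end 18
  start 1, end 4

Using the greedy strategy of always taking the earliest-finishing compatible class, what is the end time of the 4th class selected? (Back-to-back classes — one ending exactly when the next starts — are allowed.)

22

Sorted by end: (1,2)  (1,4)  (4,7)  (6,12)  (11,16)  (11,18)  (18,22)  (22,24)  (24,25)
take (1,2); skip (1,4); take (4,7); take (11,16); take (18,22); take (22,24); take (24,25).
Selected: (1,2) (4,7) (11,16) (18,22) (22,24) (24,25)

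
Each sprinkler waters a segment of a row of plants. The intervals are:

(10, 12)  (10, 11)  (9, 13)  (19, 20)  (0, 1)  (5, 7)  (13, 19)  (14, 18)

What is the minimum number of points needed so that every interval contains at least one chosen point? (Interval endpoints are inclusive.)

Sort by right endpoint; whenever an interval is uncovered, place a point at its right end.
Sorted: [0,1] [5,7] [10,11] [10,12] [9,13] [14,18] [13,19] [19,20]
{[0,1]} hit by 1; {[5,7]} hit by 7; {[10,11],[10,12],[9,13]} hit by 11; {[14,18],[13,19]} hit by 18; {[19,20]} hit by 20.
Points: 1, 7, 11, 18, 20 (5 total).

5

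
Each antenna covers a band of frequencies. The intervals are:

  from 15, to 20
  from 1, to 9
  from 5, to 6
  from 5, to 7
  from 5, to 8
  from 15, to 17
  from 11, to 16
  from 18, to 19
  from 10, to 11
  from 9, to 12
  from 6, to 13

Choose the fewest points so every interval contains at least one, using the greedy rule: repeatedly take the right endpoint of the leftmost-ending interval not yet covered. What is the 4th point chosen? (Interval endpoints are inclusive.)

19

Sorted: [5,6] [5,7] [5,8] [1,9] [10,11] [9,12] [6,13] [11,16] [15,17] [18,19] [15,20]
{[5,6],[5,7],[5,8],[1,9]} hit by 6; {[10,11],[9,12],[6,13],[11,16]} hit by 11; {[15,17]} hit by 17; {[18,19],[15,20]} hit by 19.
Points: 6, 11, 17, 19 (4 total).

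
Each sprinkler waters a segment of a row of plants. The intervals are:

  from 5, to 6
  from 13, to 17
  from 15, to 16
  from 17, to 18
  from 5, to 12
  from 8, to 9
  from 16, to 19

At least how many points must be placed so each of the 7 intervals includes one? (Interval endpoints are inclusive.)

4

Sorted: [5,6] [8,9] [5,12] [15,16] [13,17] [17,18] [16,19]
{[5,6]} hit by 6; {[8,9],[5,12]} hit by 9; {[15,16],[13,17]} hit by 16; {[17,18],[16,19]} hit by 18.
Points: 6, 9, 16, 18 (4 total).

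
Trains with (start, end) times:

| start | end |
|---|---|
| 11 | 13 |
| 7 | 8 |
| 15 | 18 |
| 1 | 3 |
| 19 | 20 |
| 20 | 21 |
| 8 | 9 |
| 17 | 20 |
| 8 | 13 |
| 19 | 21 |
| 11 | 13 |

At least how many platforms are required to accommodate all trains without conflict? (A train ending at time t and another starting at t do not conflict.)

3

The answer is the maximum number of intervals overlapping at any instant.
starts: [1, 7, 8, 8, 11, 11, 15, 17, 19, 19, 20]
ends:   [3, 8, 9, 13, 13, 13, 18, 20, 20, 21, 21]
s1→1 e3→0 s7→1 e8→0 s8→1 s8→2 e9→1 s11→2 s11→3  — peak 3.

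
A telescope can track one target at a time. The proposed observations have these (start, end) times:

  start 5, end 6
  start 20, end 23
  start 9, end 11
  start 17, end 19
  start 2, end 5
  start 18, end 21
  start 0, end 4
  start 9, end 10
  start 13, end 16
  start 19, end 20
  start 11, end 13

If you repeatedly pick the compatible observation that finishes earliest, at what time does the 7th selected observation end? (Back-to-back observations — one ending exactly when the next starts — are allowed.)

Sort by end time and greedily take each interval whose start is ≥ the last chosen end.
Sorted by end: (0,4)  (2,5)  (5,6)  (9,10)  (9,11)  (11,13)  (13,16)  (17,19)  (19,20)  (18,21)  (20,23)
take (0,4); take (5,6); take (9,10); skip (9,11); take (11,13); take (13,16); take (17,19); take (19,20); take (20,23).
Selected: (0,4) (5,6) (9,10) (11,13) (13,16) (17,19) (19,20) (20,23)

20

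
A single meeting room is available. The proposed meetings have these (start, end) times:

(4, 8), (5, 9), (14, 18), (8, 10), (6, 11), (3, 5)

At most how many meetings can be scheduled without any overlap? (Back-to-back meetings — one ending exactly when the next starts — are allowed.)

Sort by end time and greedily take each interval whose start is ≥ the last chosen end.
By end time: (3,5), (4,8), (5,9), (8,10), (6,11), (14,18).
Pick (3,5); next start ≥ 5 → (5,9); next start ≥ 9 → (14,18).
Selected 3 meetings.

3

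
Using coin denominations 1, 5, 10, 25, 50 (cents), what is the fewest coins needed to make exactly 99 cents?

99 − 1×50→49 − 1×25→24 − 2×10→4 − 4×1→0
Total coins = 1 + 1 + 2 + 4 = 8

8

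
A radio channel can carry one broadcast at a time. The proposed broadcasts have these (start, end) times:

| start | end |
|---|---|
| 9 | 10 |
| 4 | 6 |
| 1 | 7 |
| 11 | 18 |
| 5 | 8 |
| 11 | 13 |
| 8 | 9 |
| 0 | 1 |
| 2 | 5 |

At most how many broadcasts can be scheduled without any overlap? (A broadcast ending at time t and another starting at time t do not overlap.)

Sort by end time and greedily take each interval whose start is ≥ the last chosen end.
Sorted by end: (0,1)  (2,5)  (4,6)  (1,7)  (5,8)  (8,9)  (9,10)  (11,13)  (11,18)
take (0,1); take (2,5); take (5,8); take (8,9); take (9,10); take (11,13).
Selected 6 broadcasts.

6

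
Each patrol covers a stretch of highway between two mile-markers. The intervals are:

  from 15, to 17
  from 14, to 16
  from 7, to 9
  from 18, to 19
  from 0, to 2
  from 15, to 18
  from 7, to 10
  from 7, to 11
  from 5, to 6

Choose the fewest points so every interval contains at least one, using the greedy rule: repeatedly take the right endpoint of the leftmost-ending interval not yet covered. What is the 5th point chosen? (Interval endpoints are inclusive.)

Sorted: [0,2] [5,6] [7,9] [7,10] [7,11] [14,16] [15,17] [15,18] [18,19]
{[0,2]} hit by 2; {[5,6]} hit by 6; {[7,9],[7,10],[7,11]} hit by 9; {[14,16],[15,17],[15,18]} hit by 16; {[18,19]} hit by 19.
Points: 2, 6, 9, 16, 19 (5 total).

19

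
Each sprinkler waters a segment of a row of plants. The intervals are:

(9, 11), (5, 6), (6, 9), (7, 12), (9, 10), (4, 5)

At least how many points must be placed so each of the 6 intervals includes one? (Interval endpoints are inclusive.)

2

Process intervals by earliest right end; each time one isn't hit yet, stab at its right endpoint.
By right end: [4,5]  [5,6]  [6,9]  [9,10]  [9,11]  [7,12]
[4,5] uncovered → point at 5; [6,9] uncovered → point at 9.
Points: 5, 9 (2 total).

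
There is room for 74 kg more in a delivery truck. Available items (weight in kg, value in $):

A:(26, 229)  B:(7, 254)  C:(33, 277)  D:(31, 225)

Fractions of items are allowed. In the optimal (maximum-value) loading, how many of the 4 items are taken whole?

Order: B (254/7=36.29) > A (229/26=8.81) > C (277/33=8.39) > D (225/31=7.26)
Fill: take B (7 @ 254) → take A (26 @ 229) → take C (33 @ 277) → take 8/31 of D → 58.06; 74/74 used.
3 item(s) taken whole; one partial (take 8/31 of D).

3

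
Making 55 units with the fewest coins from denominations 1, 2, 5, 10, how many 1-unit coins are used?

0

Use the largest denomination that fits, subtract, and repeat.
55 = 5×10 + 1×5
Count of 1: 0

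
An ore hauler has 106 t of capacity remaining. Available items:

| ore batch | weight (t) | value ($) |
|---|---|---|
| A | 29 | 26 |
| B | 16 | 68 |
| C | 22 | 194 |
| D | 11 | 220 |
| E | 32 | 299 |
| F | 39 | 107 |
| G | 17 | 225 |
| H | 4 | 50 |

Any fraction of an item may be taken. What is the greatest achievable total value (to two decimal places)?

1066.97

Order: D (220/11=20.00) > G (225/17=13.24) > H (50/4=12.50) > E (299/32=9.34) > C (194/22=8.82) > B (68/16=4.25) > F (107/39=2.74) > A (26/29=0.90)
Fill: take D (11 @ 220) → take G (17 @ 225) → take H (4 @ 50) → take E (32 @ 299) → take C (22 @ 194) → take B (16 @ 68) → take 4/39 of F → 10.97; 106/106 used.
Total value = 1066.97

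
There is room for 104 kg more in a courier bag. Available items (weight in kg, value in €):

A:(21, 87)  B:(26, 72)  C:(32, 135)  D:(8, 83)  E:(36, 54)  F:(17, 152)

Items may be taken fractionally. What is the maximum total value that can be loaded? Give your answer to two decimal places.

Ratios (sorted): D 10.38, F 8.94, C 4.22, A 4.14, B 2.77, E 1.50
take D (8 @ 83); take F (17 @ 152); take C (32 @ 135); take A (21 @ 87); take B (26 @ 72). Capacity used 104/104.
Total value = 529.00

529.00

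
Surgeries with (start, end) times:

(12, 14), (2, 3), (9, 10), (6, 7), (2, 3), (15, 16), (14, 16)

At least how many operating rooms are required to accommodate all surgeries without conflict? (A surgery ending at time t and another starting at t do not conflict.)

2

The answer is the maximum number of intervals overlapping at any instant.
Events (time:±→running): 2:+→1 2:+→2 … peak 2.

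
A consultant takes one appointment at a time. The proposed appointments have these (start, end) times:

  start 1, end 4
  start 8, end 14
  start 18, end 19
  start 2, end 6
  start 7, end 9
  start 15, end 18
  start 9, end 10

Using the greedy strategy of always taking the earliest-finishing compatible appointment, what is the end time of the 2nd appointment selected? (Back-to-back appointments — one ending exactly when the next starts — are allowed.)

Order by finish time; keep every interval that doesn't clash with the previous kept one.
By end time: (1,4), (2,6), (7,9), (9,10), (8,14), (15,18), (18,19).
Pick (1,4); next start ≥ 4 → (7,9); next start ≥ 9 → (9,10); next start ≥ 10 → (15,18); next start ≥ 18 → (18,19).
Selected: (1,4) (7,9) (9,10) (15,18) (18,19)

9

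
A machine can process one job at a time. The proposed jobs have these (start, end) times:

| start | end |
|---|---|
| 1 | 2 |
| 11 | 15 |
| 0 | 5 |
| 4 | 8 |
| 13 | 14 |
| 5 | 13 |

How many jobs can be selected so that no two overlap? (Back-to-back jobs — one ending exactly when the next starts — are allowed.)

3

Sorted by end: (1,2)  (0,5)  (4,8)  (5,13)  (13,14)  (11,15)
take (1,2); take (4,8); take (13,14).
Selected 3 jobs.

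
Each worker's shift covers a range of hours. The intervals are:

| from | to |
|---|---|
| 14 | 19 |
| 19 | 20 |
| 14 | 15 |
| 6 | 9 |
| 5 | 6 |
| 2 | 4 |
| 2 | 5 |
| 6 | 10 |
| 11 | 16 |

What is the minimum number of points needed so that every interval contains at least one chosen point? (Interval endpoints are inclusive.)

4

Sort by right endpoint; whenever an interval is uncovered, place a point at its right end.
By right end: [2,4]  [2,5]  [5,6]  [6,9]  [6,10]  [14,15]  [11,16]  [14,19]  [19,20]
[2,4] uncovered → point at 4; [5,6] uncovered → point at 6; [14,15] uncovered → point at 15; [19,20] uncovered → point at 20.
Points: 4, 6, 15, 20 (4 total).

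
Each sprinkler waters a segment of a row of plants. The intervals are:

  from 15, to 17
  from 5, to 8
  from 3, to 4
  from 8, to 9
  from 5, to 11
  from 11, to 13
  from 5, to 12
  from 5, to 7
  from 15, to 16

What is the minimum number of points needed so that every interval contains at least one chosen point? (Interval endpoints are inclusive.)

5

Sort by right endpoint; whenever an interval is uncovered, place a point at its right end.
By right end: [3,4]  [5,7]  [5,8]  [8,9]  [5,11]  [5,12]  [11,13]  [15,16]  [15,17]
[3,4] uncovered → point at 4; [5,7] uncovered → point at 7; [8,9] uncovered → point at 9; [11,13] uncovered → point at 13; [15,16] uncovered → point at 16.
Points: 4, 7, 9, 13, 16 (5 total).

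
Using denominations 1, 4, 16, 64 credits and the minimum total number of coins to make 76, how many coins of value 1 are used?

0

Greedy: take as many of the largest coin as possible, then repeat with the remainder.
76 − 1×64→12 − 3×4→0
Count of 1: 0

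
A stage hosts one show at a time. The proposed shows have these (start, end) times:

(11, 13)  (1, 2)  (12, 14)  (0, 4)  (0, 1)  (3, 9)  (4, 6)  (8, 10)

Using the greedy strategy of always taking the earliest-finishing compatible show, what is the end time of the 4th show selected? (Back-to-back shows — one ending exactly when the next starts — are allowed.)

By end time: (0,1), (1,2), (0,4), (4,6), (3,9), (8,10), (11,13), (12,14).
Pick (0,1); next start ≥ 1 → (1,2); next start ≥ 2 → (4,6); next start ≥ 6 → (8,10); next start ≥ 10 → (11,13).
Selected: (0,1) (1,2) (4,6) (8,10) (11,13)

10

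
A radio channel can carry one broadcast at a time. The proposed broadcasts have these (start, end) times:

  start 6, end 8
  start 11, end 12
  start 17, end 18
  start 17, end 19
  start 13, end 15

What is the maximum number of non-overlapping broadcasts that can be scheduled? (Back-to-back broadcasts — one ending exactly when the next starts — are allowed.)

4

Order by finish time; keep every interval that doesn't clash with the previous kept one.
By end time: (6,8), (11,12), (13,15), (17,18), (17,19).
Pick (6,8); next start ≥ 8 → (11,12); next start ≥ 12 → (13,15); next start ≥ 15 → (17,18).
Selected 4 broadcasts.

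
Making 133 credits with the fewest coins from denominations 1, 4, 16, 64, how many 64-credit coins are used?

Use the largest denomination that fits, subtract, and repeat.
133 − 2×64→5 − 1×4→1 − 1×1→0
Count of 64: 2

2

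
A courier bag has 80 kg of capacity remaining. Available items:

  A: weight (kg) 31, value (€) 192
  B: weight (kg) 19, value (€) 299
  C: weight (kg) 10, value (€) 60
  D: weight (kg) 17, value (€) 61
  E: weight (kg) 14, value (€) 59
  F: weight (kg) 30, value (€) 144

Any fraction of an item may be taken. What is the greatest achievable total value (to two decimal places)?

647.00

Greedy by value/weight ratio, highest first.
Order: B (299/19=15.74) > A (192/31=6.19) > C (60/10=6.00) > F (144/30=4.80) > E (59/14=4.21) > D (61/17=3.59)
Fill: take B (19 @ 299) → take A (31 @ 192) → take C (10 @ 60) → take 20/30 of F → 96.00; 80/80 used.
Total value = 647.00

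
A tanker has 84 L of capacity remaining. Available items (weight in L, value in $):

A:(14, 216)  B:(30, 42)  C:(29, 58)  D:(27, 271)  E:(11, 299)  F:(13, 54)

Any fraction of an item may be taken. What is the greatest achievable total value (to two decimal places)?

Greedy by value/weight ratio, highest first.
Order: E (299/11=27.18) > A (216/14=15.43) > D (271/27=10.04) > F (54/13=4.15) > C (58/29=2.00) > B (42/30=1.40)
Fill: take E (11 @ 299) → take A (14 @ 216) → take D (27 @ 271) → take F (13 @ 54) → take 19/29 of C → 38.00; 84/84 used.
Total value = 878.00

878.00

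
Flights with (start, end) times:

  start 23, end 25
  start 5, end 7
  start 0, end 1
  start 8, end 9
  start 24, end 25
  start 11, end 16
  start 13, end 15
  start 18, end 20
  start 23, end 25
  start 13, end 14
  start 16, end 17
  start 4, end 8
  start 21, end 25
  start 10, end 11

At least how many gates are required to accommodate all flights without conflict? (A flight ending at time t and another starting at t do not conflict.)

4

The answer is the maximum number of intervals overlapping at any instant.
starts: [0, 4, 5, 8, 10, 11, 13, 13, 16, 18, 21, 23, 23, 24]
ends:   [1, 7, 8, 9, 11, 14, 15, 16, 17, 20, 25, 25, 25, 25]
s0→1 e1→0 s4→1 s5→2 e7→1 e8→0 s8→1 e9→0 s10→1 e11→0 s11→1 s13→2 s13→3 e14→2 e15→1 e16→0 s16→1 e17→0 s18→1 e20→0 s21→1 s23→2 s23→3 s24→4  — peak 4.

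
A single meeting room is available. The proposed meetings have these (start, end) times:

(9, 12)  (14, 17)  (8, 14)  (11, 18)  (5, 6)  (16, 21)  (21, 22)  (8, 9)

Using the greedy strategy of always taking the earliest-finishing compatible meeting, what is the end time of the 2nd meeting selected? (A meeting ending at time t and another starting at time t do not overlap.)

Sorted by end: (5,6)  (8,9)  (9,12)  (8,14)  (14,17)  (11,18)  (16,21)  (21,22)
take (5,6); take (8,9); take (9,12); skip (8,14); take (14,17); take (21,22).
Selected: (5,6) (8,9) (9,12) (14,17) (21,22)

9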